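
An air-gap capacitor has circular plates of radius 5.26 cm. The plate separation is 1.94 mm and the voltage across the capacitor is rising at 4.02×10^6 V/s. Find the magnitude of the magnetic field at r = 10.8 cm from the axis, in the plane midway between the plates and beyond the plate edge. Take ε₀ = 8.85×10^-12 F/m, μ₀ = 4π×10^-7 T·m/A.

I_d = C dV/dt with C = ε₀πR²/d = 3.965×10^-11 F, so I_d = (3.965×10^-11)(4.02×10^6) = 1.594×10^-4 A.
Outside the plates the loop encloses all of I_d, so B·2πr = μ₀ I_d and B = 2.95×10^-10 T.

2.95×10^-10 T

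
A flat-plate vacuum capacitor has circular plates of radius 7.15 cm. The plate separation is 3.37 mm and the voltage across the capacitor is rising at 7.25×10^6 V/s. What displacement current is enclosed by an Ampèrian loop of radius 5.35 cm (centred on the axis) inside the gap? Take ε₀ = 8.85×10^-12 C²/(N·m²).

1.71×10^-4 A

With E = V/d, dE/dt = 2.151×10^9 V/(m·s) and πR² = 0.01606 m², giving I_d = ε₀ πR² dE/dt = 3.057×10^-4 A.
The field is uniform, so I_d,enc = I_d (r/R)² = (3.057×10^-4)(5.35/7.15)² = 1.71×10^-4 A.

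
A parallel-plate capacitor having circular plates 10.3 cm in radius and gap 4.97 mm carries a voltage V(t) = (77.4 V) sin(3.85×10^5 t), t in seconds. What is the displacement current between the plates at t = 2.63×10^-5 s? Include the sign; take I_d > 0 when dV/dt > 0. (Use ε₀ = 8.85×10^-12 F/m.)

-1.35×10^-3 A

dE/dt = (V₀ω/d)·cos(ωt) with ωt = 10.1255 rad: (77.4)(3.85×10^5)(-0.7644)/(4.97×10^-3) = -4.583×10^9 V/(m·s).
I_d = ε₀ A dE/dt = (8.85×10^-12)(0.03333)(-4.583×10^9) = -1.35×10^-3 A.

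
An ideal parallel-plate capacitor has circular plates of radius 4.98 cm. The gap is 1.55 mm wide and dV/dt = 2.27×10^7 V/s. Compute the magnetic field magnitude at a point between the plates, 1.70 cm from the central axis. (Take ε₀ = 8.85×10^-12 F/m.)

1.38×10^-9 T

With E = V/d, dE/dt = 1.465×10^10 V/(m·s) and πR² = 7.791×10^-3 m², giving I_d = ε₀ πR² dE/dt = 1.010×10^-3 A.
An Ampèrian loop of radius r encloses a fraction (r/R)² of I_d. Then B·2πr = μ₀ I_d (r/R)², giving B = μ₀ I_d r/(2πR²) = 1.38×10^-9 T.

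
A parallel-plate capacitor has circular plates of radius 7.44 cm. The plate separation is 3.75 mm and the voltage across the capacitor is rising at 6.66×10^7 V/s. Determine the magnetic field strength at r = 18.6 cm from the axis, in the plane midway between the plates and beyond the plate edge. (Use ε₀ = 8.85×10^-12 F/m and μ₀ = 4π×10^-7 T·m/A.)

I_d = C dV/dt with C = ε₀πR²/d = 4.104×10^-11 F, so I_d = (4.104×10^-11)(6.66×10^7) = 2.733×10^-3 A.
With r > R the enclosed displacement current is the full I_d; B = μ₀ I_d / (2πr) = 2.94×10^-9 T.

2.94×10^-9 T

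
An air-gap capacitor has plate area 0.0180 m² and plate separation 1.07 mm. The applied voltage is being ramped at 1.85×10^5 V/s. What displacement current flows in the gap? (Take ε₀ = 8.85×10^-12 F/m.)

2.75×10^-5 A

E = V/d so dE/dt = (dV/dt)/d = 1.729×10^8 V/(m·s), and I_d = ε₀ A dE/dt = (8.85×10^-12)(0.0180)(1.729×10^8) = 2.75×10^-5 A.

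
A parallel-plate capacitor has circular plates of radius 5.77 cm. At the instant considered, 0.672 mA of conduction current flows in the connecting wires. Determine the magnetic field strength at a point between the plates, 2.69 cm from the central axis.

Between the plates the displacement current equals the wire current: I_d = 0.672 mA = 6.72×10^-4 A.
For r < R the Ampère–Maxwell law gives B(2πr) = μ₀ I_d (r²/R²), so B = μ₀ I_d r/(2πR²) = (4π×10^-7)(6.72×10^-4)(0.0269)/(2π·0.0577²) = 1.09×10^-9 T.

1.09×10^-9 T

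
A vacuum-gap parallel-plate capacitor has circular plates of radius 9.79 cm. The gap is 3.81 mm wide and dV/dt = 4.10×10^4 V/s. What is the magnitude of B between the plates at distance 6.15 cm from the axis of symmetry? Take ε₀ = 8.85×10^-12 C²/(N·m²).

I_d = C dV/dt with C = ε₀πR²/d = 6.994×10^-11 F, so I_d = (6.994×10^-11)(4.10×10^4) = 2.868×10^-6 A.
∮B·dl = μ₀ I_d,enc with I_d,enc = I_d r²/R² = 1.132×10^-6 A; so B = μ₀ I_d,enc/(2πr) = 3.68×10^-12 T.

3.68×10^-12 T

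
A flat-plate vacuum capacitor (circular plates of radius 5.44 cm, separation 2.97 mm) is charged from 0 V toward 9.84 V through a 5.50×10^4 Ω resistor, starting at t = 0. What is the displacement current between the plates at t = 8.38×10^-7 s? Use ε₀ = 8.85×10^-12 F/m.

C = ε₀A/d = (8.85×10^-12)(9.297×10^-3)/(2.97×10^-3) = 2.770×10^-11 F and τ = RC = 1.523×10^-6 s. I_d in the gap equals the RC charging current.
I_d(t) = (V₀/R) e^(−t/τ) = 1.789×10^-4 · e^(−0.5502) = 1.03×10^-4 A.

1.03×10^-4 A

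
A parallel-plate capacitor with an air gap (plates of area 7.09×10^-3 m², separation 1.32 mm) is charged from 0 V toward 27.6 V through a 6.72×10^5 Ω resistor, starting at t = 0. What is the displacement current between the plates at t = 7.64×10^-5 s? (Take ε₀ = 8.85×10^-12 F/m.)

3.76×10^-6 A

With C = ε₀A/d = (8.85×10^-12)(7.09×10^-3)/(1.32×10^-3) = 4.754×10^-11 F, the time constant is τ = RC = 3.195×10^-5 s, so t/τ = 2.391 and e^(−t/τ) = 0.09154.
I_d = I_cond = (V₀/R) e^(−t/τ) = (4.107×10^-5)(0.09154) = 3.76×10^-6 A.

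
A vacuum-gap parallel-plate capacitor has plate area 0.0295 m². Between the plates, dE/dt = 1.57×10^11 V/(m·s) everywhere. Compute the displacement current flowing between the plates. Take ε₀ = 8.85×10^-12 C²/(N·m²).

With a uniform field, Φ_E = EA, so I_d = ε₀ A dE/dt = 0.0410 A.

0.0410 A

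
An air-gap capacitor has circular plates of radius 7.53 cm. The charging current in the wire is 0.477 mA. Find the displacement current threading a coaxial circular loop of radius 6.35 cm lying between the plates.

3.39×10^-4 A

Between the plates the displacement current equals the wire current: I_d = 0.477 mA = 4.77×10^-4 A.
The field is uniform, so I_d,enc = I_d (r/R)² = (4.77×10^-4)(6.35/7.53)² = 3.39×10^-4 A.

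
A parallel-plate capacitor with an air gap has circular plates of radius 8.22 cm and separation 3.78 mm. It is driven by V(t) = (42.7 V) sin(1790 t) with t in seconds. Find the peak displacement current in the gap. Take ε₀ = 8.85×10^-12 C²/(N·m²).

3.80×10^-6 A

The displacement current equals the conduction current C dV/dt, which peaks at C V₀ ω.
With C = ε₀A/d = (8.85×10^-12)(0.02123)/(3.78×10^-3) = 4.971×10^-11 F and ω = 1790 rad/s, I_d,max = (4.971×10^-11)(42.7)(1790) = 3.80×10^-6 A.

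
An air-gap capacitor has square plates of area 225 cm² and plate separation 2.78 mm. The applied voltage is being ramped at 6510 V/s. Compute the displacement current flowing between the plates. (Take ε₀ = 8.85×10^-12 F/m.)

C = ε₀A/d = (8.85×10^-12)(0.0225)/(2.78×10^-3) = 7.163×10^-11 F.
I_d = C dV/dt = (7.163×10^-11)(6510) = 4.66×10^-7 A.

4.66×10^-7 A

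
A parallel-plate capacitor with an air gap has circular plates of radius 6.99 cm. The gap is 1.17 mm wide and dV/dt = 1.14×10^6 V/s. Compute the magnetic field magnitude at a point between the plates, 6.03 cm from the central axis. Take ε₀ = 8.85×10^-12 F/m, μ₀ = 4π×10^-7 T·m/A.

3.27×10^-10 T

I_d = C dV/dt with C = ε₀πR²/d = 1.161×10^-10 F, so I_d = (1.161×10^-10)(1.14×10^6) = 1.324×10^-4 A.
∮B·dl = μ₀ I_d,enc with I_d,enc = I_d r²/R² = 9.853×10^-5 A; so B = μ₀ I_d,enc/(2πr) = 3.27×10^-10 T.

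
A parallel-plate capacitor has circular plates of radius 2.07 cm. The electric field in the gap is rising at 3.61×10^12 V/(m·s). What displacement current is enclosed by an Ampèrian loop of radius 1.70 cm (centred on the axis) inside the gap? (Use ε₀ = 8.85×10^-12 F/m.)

Through the whole plate area (πR² = 1.346×10^-3 m²), I_d = ε₀ πR² dE/dt = 0.04300 A.
Since J_d is uniform, the enclosed fraction is (r/R)² = 0.6745, giving I_d,enc = 0.0290 A.

0.0290 A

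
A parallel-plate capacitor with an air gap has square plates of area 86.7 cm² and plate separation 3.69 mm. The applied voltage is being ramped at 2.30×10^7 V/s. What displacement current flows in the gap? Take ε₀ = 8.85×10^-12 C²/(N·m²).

The displacement current equals the charging current C dV/dt. With C = ε₀A/d = (8.85×10^-12)(8.67×10^-3)/(3.69×10^-3) = 2.079×10^-11 F, I_d = (2.079×10^-11)(2.30×10^7) = 4.78×10^-4 A.

4.78×10^-4 A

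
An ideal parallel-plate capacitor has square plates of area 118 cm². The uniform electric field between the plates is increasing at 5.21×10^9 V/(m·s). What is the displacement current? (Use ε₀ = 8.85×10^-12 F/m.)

5.44×10^-4 A

The displacement current is ε₀ times dΦ_E/dt = ε₀ A dE/dt = (8.85×10^-12)(0.0118)(5.21×10^9) = 5.44×10^-4 A.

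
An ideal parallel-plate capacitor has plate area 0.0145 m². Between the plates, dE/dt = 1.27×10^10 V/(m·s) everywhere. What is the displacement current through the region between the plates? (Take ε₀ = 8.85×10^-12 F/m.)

1.63×10^-3 A

I_d = ε₀ A (dE/dt) = (8.85×10^-12)(0.0145 m²)(1.27×10^10) = 1.63×10^-3 A.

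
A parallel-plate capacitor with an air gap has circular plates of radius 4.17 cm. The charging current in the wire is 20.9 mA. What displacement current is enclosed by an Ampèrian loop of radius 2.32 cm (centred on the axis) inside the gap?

6.47×10^-3 A

No conduction current crosses the gap, so I_d there equals the 0.0209 A in the leads.
Since J_d is uniform, the enclosed fraction is (r/R)² = 0.3095, giving I_d,enc = 6.47×10^-3 A.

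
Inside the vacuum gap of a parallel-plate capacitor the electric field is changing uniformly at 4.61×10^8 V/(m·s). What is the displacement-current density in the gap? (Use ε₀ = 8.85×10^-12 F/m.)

J_d = ε₀ ∂E/∂t, so J_d = 4.08×10^-3 A/m².

4.08×10^-3 A/m²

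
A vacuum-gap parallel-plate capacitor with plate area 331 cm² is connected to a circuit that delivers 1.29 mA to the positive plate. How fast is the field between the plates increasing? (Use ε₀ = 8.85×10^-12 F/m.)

4.40×10^9 V/(m·s)

Charge continuity gives I_d = I = 1.29×10^-3 A between the plates.
Since I_d = ε₀ A dE/dt, dE/dt = I_d/(ε₀A) = (1.29×10^-3)/((8.85×10^-12)(0.0331)) = 4.40×10^9 V/(m·s).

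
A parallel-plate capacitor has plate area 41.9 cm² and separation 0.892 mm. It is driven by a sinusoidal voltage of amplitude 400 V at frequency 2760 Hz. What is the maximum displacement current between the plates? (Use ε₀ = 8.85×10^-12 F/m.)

2.88×10^-4 A

The displacement current equals the conduction current C dV/dt, which peaks at C V₀ ω.
With C = ε₀A/d = (8.85×10^-12)(4.19×10^-3)/(8.92×10^-4) = 4.157×10^-11 F and ω = 2πf = 1.734×10^4 rad/s, I_d,max = (4.157×10^-11)(400)(1.734×10^4) = 2.88×10^-4 A.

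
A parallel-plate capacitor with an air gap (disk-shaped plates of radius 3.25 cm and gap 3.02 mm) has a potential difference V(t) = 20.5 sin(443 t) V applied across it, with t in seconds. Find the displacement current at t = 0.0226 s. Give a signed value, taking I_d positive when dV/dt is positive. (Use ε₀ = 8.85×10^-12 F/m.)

dE/dt = (V₀ω/d)·cos(ωt) with ωt = 10.0118 rad: (20.5)(443)(-0.8326)/(3.02×10^-3) = -2.504×10^6 V/(m·s).
I_d = ε₀ A dE/dt = (8.85×10^-12)(3.318×10^-3)(-2.504×10^6) = -7.35×10^-8 A.

-7.35×10^-8 A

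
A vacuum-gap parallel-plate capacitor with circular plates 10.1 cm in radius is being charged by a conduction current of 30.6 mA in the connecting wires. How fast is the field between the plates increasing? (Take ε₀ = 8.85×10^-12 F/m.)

1.08×10^11 V/(m·s)

The displacement current between the plates equals the conduction current, I_d = 30.6 mA.
Then dE/dt = I_d/(ε₀A) = 1.08×10^11 V/(m·s).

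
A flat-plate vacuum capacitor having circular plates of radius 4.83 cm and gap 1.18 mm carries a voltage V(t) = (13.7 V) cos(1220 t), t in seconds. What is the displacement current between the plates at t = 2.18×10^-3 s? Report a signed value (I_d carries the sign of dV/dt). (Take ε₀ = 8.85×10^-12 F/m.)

dE/dt = (V₀ω/d)·−sin(ωt) with ωt = 2.6596 rad: (13.7)(1220)(-0.4635)/(1.18×10^-3) = -6.565×10^6 V/(m·s).
I_d = ε₀ A dE/dt = (8.85×10^-12)(7.329×10^-3)(-6.565×10^6) = -4.26×10^-7 A.

-4.26×10^-7 A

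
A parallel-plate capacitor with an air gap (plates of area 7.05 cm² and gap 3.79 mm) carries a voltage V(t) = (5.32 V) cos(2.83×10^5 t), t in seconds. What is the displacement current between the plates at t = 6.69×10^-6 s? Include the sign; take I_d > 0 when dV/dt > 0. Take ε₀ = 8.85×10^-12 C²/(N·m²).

dE/dt = (V₀ω/d)·−sin(ωt) with ωt = 1.89327 rad: (5.32)(2.83×10^5)(-0.9485)/(3.79×10^-3) = -3.768×10^8 V/(m·s).
I_d = ε₀ A dE/dt = (8.85×10^-12)(7.05×10^-4)(-3.768×10^8) = -2.35×10^-6 A.

-2.35×10^-6 A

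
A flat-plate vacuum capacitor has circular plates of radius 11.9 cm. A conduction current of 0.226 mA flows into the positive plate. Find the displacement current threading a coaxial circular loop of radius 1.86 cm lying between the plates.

Between the plates the displacement current equals the wire current: I_d = 0.226 mA = 2.26×10^-4 A.
Since J_d is uniform, the enclosed fraction is (r/R)² = 0.02443, giving I_d,enc = 5.52×10^-6 A.

5.52×10^-6 A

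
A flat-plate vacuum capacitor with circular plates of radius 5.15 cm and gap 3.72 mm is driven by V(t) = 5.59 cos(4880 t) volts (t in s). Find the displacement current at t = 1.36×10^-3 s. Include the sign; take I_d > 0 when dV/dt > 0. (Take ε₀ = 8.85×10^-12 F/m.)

C = ε₀A/d = (8.85×10^-12)(8.332×10^-3)/(3.72×10^-3) = 1.982×10^-11 F. dV/dt = V₀ω·−sin(ωt); at ωt = 6.6368 rad this factor is -0.3463.
I_d = C dV/dt = (1.982×10^-11)(5.59)(4880)(-0.3463) = -1.87×10^-7 A.

-1.87×10^-7 A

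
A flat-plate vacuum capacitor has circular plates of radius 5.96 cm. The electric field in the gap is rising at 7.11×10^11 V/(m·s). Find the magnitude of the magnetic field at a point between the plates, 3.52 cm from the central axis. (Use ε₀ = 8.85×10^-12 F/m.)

Total displacement current: I_d = ε₀(πR²)(dE/dt) = (8.85×10^-12)(0.01116)(7.11×10^11) = 0.07022 A.
For r < R the Ampère–Maxwell law gives B(2πr) = μ₀ I_d (r²/R²), so B = μ₀ I_d r/(2πR²) = (4π×10^-7)(0.07022)(0.0352)/(2π·0.0596²) = 1.39×10^-7 T.

1.39×10^-7 T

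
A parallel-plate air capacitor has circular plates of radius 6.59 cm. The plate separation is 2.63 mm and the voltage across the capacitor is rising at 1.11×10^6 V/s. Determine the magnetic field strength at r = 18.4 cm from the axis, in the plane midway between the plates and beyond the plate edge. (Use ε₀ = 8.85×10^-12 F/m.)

5.54×10^-11 T

I_d = C dV/dt with C = ε₀πR²/d = 4.590×10^-11 F, so I_d = (4.590×10^-11)(1.11×10^6) = 5.095×10^-5 A.
Outside the plates the loop encloses all of I_d, so B·2πr = μ₀ I_d and B = 5.54×10^-11 T.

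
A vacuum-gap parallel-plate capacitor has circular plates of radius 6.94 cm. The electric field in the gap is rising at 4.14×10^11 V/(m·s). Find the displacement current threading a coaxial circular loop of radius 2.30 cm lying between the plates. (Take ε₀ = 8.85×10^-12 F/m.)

I_d = ε₀ dΦ_E/dt = ε₀ πR² (dE/dt) = (8.85×10^-12)(0.01513)(4.14×10^11) = 0.05543 A through the full plate area.
The field is uniform, so I_d,enc = I_d (r/R)² = (0.05543)(2.30/6.94)² = 6.09×10^-3 A.

6.09×10^-3 A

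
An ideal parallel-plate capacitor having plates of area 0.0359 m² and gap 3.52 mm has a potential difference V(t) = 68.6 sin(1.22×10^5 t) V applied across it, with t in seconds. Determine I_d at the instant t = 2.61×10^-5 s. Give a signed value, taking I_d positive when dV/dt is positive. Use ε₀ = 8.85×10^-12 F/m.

C = ε₀A/d = (8.85×10^-12)(0.0359)/(3.52×10^-3) = 9.026×10^-11 F. dV/dt = V₀ω·cos(ωt); at ωt = 3.1842 rad this factor is -0.9991.
I_d = C dV/dt = (9.026×10^-11)(68.6)(1.22×10^5)(-0.9991) = -7.55×10^-4 A.

-7.55×10^-4 A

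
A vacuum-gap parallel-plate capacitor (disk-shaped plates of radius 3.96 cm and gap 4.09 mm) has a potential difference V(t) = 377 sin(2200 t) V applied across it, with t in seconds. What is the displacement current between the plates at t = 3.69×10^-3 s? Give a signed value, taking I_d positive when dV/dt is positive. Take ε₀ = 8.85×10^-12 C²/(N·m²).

C = ε₀A/d = (8.85×10^-12)(4.927×10^-3)/(4.09×10^-3) = 1.066×10^-11 F. dV/dt = V₀ω·cos(ωt); at ωt = 8.118 rad this factor is -0.2610.
I_d = C dV/dt = (1.066×10^-11)(377)(2200)(-0.2610) = -2.31×10^-6 A.

-2.31×10^-6 A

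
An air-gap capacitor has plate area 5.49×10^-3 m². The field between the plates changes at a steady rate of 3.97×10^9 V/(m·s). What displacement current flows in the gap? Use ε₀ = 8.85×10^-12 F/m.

1.93×10^-4 A

With a uniform field, Φ_E = EA, so I_d = ε₀ A dE/dt = 1.93×10^-4 A.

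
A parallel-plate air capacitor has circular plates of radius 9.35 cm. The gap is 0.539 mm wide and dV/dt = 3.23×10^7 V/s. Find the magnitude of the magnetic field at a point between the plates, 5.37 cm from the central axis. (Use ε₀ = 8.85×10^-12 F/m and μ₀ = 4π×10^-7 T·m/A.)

With E = V/d, dE/dt = 5.993×10^10 V/(m·s) and πR² = 0.02746 m², giving I_d = ε₀ πR² dE/dt = 0.01456 A.
For r < R the Ampère–Maxwell law gives B(2πr) = μ₀ I_d (r²/R²), so B = μ₀ I_d r/(2πR²) = (4π×10^-7)(0.01456)(0.0537)/(2π·0.0935²) = 1.79×10^-8 T.

1.79×10^-8 T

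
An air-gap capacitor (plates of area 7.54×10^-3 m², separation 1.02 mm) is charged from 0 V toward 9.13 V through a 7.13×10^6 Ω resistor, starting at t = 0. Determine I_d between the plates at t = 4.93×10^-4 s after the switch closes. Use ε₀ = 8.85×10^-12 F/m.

With C = ε₀A/d = (8.85×10^-12)(7.54×10^-3)/(1.02×10^-3) = 6.542×10^-11 F, the time constant is τ = RC = 4.664×10^-4 s, so t/τ = 1.057 and e^(−t/τ) = 0.3475.
I_d = I_cond = (V₀/R) e^(−t/τ) = (1.281×10^-6)(0.3475) = 4.45×10^-7 A.

4.45×10^-7 A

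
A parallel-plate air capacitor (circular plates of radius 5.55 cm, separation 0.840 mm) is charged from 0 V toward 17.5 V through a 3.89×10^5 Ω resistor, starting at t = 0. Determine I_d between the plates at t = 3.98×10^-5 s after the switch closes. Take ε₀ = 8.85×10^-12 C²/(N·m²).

1.65×10^-5 A

C = ε₀A/d = (8.85×10^-12)(9.677×10^-3)/(8.40×10^-4) = 1.020×10^-10 F and τ = RC = 3.968×10^-5 s. I_d in the gap equals the RC charging current.
I_d(t) = (V₀/R) e^(−t/τ) = 4.499×10^-5 · e^(−1.003) = 1.65×10^-5 A.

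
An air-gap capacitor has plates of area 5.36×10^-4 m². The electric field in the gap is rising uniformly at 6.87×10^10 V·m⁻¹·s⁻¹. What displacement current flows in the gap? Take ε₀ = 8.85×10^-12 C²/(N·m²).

The displacement current is ε₀ times dΦ_E/dt = ε₀ A dE/dt = (8.85×10^-12)(5.36×10^-4)(6.87×10^10) = 3.26×10^-4 A.

3.26×10^-4 A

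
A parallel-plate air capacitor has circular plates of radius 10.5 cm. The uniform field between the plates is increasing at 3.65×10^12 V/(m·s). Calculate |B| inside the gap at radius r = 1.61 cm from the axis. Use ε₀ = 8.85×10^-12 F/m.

Through the whole plate area (πR² = 0.03464 m²), I_d = ε₀ πR² dE/dt = 1.119 A.
∮B·dl = μ₀ I_d,enc with I_d,enc = I_d r²/R² = 0.02631 A; so B = μ₀ I_d,enc/(2πr) = 3.27×10^-7 T.

3.27×10^-7 T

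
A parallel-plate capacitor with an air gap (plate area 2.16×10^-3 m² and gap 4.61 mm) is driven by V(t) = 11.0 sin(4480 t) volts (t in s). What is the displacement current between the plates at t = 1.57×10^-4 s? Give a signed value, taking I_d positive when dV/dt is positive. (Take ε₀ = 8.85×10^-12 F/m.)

1.56×10^-7 A

C = ε₀A/d = (8.85×10^-12)(2.16×10^-3)/(4.61×10^-3) = 4.147×10^-12 F. dV/dt = V₀ω·cos(ωt); at ωt = 0.70336 rad this factor is 0.7627.
I_d = C dV/dt = (4.147×10^-12)(11.0)(4480)(0.7627) = 1.56×10^-7 A.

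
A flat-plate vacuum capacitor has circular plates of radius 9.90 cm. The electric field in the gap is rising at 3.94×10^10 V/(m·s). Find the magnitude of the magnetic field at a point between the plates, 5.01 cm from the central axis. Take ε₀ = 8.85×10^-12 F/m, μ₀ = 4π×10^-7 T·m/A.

I_d = ε₀ dΦ_E/dt = ε₀ πR² (dE/dt) = (8.85×10^-12)(0.03079)(3.94×10^10) = 0.01074 A through the full plate area.
For r < R the Ampère–Maxwell law gives B(2πr) = μ₀ I_d (r²/R²), so B = μ₀ I_d r/(2πR²) = (4π×10^-7)(0.01074)(0.0501)/(2π·0.0990²) = 1.10×10^-8 T.

1.10×10^-8 T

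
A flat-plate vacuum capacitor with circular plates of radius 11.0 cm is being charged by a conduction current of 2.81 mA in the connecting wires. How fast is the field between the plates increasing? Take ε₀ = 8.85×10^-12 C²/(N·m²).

8.35×10^9 V/(m·s)

The displacement current between the plates equals the conduction current, I_d = 2.81 mA.
Since I_d = ε₀ A dE/dt, dE/dt = I_d/(ε₀A) = (2.81×10^-3)/((8.85×10^-12)(0.03801)) = 8.35×10^9 V/(m·s).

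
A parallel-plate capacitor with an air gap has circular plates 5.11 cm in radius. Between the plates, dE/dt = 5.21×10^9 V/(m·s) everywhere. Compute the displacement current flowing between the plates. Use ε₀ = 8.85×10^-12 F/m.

With a uniform field, Φ_E = EA, so I_d = ε₀ A dE/dt = 3.78×10^-4 A.

3.78×10^-4 A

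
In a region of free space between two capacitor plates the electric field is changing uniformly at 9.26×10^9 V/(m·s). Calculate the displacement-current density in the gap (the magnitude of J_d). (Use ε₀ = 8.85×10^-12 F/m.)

0.0820 A/m²

J_d = ε₀ dE/dt = (8.85×10^-12)(9.26×10^9) = 0.0820 A/m².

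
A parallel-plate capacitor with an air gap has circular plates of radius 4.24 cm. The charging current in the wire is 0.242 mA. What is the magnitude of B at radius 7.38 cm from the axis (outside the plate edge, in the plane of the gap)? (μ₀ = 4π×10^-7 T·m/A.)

Between the plates the displacement current equals the wire current: I_d = 0.242 mA = 2.42×10^-4 A.
With r > R the enclosed displacement current is the full I_d; B = μ₀ I_d / (2πr) = 6.56×10^-10 T.

6.56×10^-10 T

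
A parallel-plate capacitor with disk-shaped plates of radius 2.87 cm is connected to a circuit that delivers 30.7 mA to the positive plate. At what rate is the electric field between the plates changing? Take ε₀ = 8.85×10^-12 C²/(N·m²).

By continuity, I_d in the gap equals the 30.7 mA flowing in the wire.
Then dE/dt = I_d/(ε₀A) = 1.34×10^12 V/(m·s).

1.34×10^12 V/(m·s)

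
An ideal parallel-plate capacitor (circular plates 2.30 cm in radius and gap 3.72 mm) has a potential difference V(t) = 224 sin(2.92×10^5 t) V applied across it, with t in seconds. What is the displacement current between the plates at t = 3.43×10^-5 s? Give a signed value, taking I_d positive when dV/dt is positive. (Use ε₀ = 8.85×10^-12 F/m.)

-2.15×10^-4 A

dE/dt = (V₀ω/d)·cos(ωt) with ωt = 10.0156 rad: (224)(2.92×10^5)(-0.8305)/(3.72×10^-3) = -1.460×10^10 V/(m·s).
I_d = ε₀ A dE/dt = (8.85×10^-12)(1.662×10^-3)(-1.460×10^10) = -2.15×10^-4 A.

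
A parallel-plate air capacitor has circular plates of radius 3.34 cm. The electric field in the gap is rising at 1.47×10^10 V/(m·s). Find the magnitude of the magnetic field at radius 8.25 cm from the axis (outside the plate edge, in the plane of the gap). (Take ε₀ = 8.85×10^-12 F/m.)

I_d = ε₀ dΦ_E/dt = ε₀ πR² (dE/dt) = (8.85×10^-12)(3.505×10^-3)(1.47×10^10) = 4.560×10^-4 A through the full plate area.
Outside the plates the loop encloses all of I_d, so B·2πr = μ₀ I_d and B = 1.11×10^-9 T.

1.11×10^-9 T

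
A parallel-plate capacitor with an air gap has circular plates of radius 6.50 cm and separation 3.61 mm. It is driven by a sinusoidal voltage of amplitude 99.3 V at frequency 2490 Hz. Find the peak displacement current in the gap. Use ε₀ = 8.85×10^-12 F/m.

5.06×10^-5 A

(dE/dt)_max = V₀ω/d = 4.305×10^8 V/(m·s); ω = 2πf = 1.565×10^4 rad/s.
I_d,max = ε₀ A (dE/dt)_max = (8.85×10^-12)(0.01327)(4.305×10^8) = 5.06×10^-5 A.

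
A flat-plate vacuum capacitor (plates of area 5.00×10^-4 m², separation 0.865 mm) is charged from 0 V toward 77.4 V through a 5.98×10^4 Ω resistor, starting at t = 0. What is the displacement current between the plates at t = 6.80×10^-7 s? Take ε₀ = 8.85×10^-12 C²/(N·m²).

1.40×10^-4 A

With C = ε₀A/d = (8.85×10^-12)(5.00×10^-4)/(8.65×10^-4) = 5.116×10^-12 F, the time constant is τ = RC = 3.059×10^-7 s, so t/τ = 2.223 and e^(−t/τ) = 0.1083.
I_d = I_cond = (V₀/R) e^(−t/τ) = (1.294×10^-3)(0.1083) = 1.40×10^-4 A.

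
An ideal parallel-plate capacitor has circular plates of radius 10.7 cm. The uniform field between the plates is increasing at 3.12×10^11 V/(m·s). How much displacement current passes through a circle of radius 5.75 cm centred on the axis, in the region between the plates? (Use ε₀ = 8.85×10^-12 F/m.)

Total displacement current: I_d = ε₀(πR²)(dE/dt) = (8.85×10^-12)(0.03597)(3.12×10^11) = 0.09932 A.
Since J_d is uniform, the enclosed fraction is (r/R)² = 0.2888, giving I_d,enc = 0.0287 A.

0.0287 A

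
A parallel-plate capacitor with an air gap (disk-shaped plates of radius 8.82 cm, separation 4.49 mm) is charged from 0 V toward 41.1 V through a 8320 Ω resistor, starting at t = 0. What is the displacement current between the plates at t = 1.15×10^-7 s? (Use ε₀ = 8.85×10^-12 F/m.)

C = ε₀A/d = (8.85×10^-12)(0.02444)/(4.49×10^-3) = 4.817×10^-11 F and τ = RC = 4.008×10^-7 s. I_d in the gap equals the RC charging current.
I_d(t) = (V₀/R) e^(−t/τ) = 4.940×10^-3 · e^(−0.2869) = 3.71×10^-3 A.

3.71×10^-3 A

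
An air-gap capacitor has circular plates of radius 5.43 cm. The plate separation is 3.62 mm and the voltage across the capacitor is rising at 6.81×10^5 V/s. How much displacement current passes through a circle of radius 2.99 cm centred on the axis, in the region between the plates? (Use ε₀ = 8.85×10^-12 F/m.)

I_d = C dV/dt with C = ε₀πR²/d = 2.265×10^-11 F, so I_d = (2.265×10^-11)(6.81×10^5) = 1.542×10^-5 A.
Since J_d is uniform, the enclosed fraction is (r/R)² = 0.3032, giving I_d,enc = 4.68×10^-6 A.

4.68×10^-6 A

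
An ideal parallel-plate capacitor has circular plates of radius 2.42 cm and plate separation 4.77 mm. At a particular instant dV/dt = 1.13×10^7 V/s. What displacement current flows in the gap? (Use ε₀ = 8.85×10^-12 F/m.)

C = ε₀A/d = (8.85×10^-12)(1.840×10^-3)/(4.77×10^-3) = 3.414×10^-12 F.
I_d = C dV/dt = (3.414×10^-12)(1.13×10^7) = 3.86×10^-5 A.

3.86×10^-5 A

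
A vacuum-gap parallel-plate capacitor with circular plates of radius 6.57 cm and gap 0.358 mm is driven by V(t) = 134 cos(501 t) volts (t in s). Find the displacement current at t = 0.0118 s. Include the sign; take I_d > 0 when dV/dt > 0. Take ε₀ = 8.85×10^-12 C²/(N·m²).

dE/dt = (V₀ω/d)·−sin(ωt) with ωt = 5.9118 rad: (134)(501)(0.3629)/(3.58×10^-4) = 6.805×10^7 V/(m·s).
I_d = ε₀ A dE/dt = (8.85×10^-12)(0.01356)(6.805×10^7) = 8.17×10^-6 A.

8.17×10^-6 A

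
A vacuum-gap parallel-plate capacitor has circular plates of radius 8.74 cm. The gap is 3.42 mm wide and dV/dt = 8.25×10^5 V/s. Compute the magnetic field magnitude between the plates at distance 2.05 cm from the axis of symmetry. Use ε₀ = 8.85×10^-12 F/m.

With E = V/d, dE/dt = 2.412×10^8 V/(m·s) and πR² = 0.02400 m², giving I_d = ε₀ πR² dE/dt = 5.123×10^-5 A.
∮B·dl = μ₀ I_d,enc with I_d,enc = I_d r²/R² = 2.818×10^-6 A; so B = μ₀ I_d,enc/(2πr) = 2.75×10^-11 T.

2.75×10^-11 T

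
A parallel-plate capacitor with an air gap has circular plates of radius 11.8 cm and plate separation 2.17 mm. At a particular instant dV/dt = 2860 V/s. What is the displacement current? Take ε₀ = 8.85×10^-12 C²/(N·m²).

5.10×10^-7 A

The displacement current equals the charging current C dV/dt. With C = ε₀A/d = (8.85×10^-12)(0.04374)/(2.17×10^-3) = 1.784×10^-10 F, I_d = (1.784×10^-10)(2860) = 5.10×10^-7 A.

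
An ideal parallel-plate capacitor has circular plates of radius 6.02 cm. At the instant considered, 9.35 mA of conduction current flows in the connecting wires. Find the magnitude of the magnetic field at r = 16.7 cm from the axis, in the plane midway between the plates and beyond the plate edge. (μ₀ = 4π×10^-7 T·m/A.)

Between the plates the displacement current equals the wire current: I_d = 9.35 mA = 9.35×10^-3 A.
With r > R the enclosed displacement current is the full I_d; B = μ₀ I_d / (2πr) = 1.12×10^-8 T.

1.12×10^-8 T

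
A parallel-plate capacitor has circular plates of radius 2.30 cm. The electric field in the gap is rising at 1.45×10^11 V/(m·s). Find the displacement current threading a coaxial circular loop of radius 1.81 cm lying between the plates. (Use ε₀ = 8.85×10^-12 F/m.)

1.32×10^-3 A

I_d = ε₀ dΦ_E/dt = ε₀ πR² (dE/dt) = (8.85×10^-12)(1.662×10^-3)(1.45×10^11) = 2.133×10^-3 A through the full plate area.
Through an area πr² the displacement current is I_d·(πr²/πR²) = I_d (r/R)² = 1.32×10^-3 A.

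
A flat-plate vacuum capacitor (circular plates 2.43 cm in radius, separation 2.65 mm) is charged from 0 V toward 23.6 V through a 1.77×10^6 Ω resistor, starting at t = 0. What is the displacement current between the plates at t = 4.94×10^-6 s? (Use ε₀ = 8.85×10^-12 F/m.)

8.50×10^-6 A

C = ε₀A/d = (8.85×10^-12)(1.855×10^-3)/(2.65×10^-3) = 6.195×10^-12 F, so τ = RC = 1.097×10^-5 s.
The conduction current is I(t) = (V₀/R) e^(−t/τ), and the displacement current between the plates equals it.
t/τ = 0.4503; I_d = (23.6/1.77×10^6) · e^(−0.4503) = (1.333×10^-5)(0.6374) = 8.50×10^-6 A.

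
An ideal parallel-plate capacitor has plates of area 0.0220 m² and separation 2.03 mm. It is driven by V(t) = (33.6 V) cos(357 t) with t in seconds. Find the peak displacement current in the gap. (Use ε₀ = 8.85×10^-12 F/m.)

1.15×10^-6 A

(dE/dt)_max = V₀ω/d = 5.909×10^6 V/(m·s); ω = 357 rad/s.
I_d,max = ε₀ A (dE/dt)_max = (8.85×10^-12)(0.0220)(5.909×10^6) = 1.15×10^-6 A.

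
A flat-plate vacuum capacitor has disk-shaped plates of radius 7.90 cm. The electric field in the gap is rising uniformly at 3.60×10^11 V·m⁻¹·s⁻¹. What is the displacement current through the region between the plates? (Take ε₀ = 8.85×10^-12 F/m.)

0.0625 A

I_d = ε₀ A (dE/dt) = (8.85×10^-12)(0.01961 m²)(3.60×10^11) = 0.0625 A.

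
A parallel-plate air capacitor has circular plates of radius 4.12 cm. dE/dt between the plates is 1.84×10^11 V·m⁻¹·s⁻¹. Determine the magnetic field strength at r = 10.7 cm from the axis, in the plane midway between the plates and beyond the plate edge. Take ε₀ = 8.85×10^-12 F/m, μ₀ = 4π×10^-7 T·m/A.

Total displacement current: I_d = ε₀(πR²)(dE/dt) = (8.85×10^-12)(5.333×10^-3)(1.84×10^11) = 8.684×10^-3 A.
For r ≥ R the full I_d is enclosed: B = μ₀ I_d/(2πr) = (4π×10^-7)(8.684×10^-3)/(2π·0.107) = 1.62×10^-8 T.

1.62×10^-8 T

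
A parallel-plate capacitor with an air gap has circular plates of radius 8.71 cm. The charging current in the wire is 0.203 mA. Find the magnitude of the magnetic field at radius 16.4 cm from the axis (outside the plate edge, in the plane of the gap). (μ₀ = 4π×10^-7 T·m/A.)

No conduction current crosses the gap, so I_d there equals the 2.03×10^-4 A in the leads.
With r > R the enclosed displacement current is the full I_d; B = μ₀ I_d / (2πr) = 2.48×10^-10 T.

2.48×10^-10 T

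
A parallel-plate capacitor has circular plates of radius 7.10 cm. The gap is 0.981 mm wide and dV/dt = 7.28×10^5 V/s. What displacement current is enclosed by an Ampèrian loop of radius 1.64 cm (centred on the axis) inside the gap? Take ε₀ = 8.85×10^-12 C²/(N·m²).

With E = V/d, dE/dt = 7.421×10^8 V/(m·s) and πR² = 0.01584 m², giving I_d = ε₀ πR² dE/dt = 1.040×10^-4 A.
The field is uniform, so I_d,enc = I_d (r/R)² = (1.040×10^-4)(1.64/7.10)² = 5.55×10^-6 A.

5.55×10^-6 A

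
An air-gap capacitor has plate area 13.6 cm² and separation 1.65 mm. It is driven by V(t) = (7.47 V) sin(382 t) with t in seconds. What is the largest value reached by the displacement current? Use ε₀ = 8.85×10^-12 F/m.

2.08×10^-8 A

C = ε₀A/d = (8.85×10^-12)(1.36×10^-3)/(1.65×10^-3) = 7.295×10^-12 F; ω = 382 rad/s.
I_d = C dV/dt, so |I_d|_max = C V₀ ω = (7.295×10^-12)(7.47)(382) = 2.08×10^-8 A.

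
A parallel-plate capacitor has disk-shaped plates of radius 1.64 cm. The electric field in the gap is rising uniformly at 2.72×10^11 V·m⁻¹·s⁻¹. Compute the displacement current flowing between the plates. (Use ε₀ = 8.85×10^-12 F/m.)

I_d = ε₀ A (dE/dt) = (8.85×10^-12)(8.450×10^-4 m²)(2.72×10^11) = 2.03×10^-3 A.

2.03×10^-3 A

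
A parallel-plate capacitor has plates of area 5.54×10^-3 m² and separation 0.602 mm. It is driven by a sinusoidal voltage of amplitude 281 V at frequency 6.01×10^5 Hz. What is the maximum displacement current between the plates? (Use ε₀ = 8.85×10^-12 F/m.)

0.0864 A

C = ε₀A/d = (8.85×10^-12)(5.54×10^-3)/(6.02×10^-4) = 8.144×10^-11 F; ω = 2πf = 3.776×10^6 rad/s.
I_d = C dV/dt, so |I_d|_max = C V₀ ω = (8.144×10^-11)(281)(3.776×10^6) = 0.0864 A.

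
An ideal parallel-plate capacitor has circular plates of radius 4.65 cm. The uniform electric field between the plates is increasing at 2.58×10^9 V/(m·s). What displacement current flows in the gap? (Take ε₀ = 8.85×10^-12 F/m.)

I_d = ε₀ A (dE/dt) = (8.85×10^-12)(6.793×10^-3 m²)(2.58×10^9) = 1.55×10^-4 A.

1.55×10^-4 A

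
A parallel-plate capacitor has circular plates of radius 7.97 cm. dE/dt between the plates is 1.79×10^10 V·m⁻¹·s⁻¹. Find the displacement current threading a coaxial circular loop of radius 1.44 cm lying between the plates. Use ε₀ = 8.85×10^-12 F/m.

Through the whole plate area (πR² = 0.01996 m²), I_d = ε₀ πR² dE/dt = 3.162×10^-3 A.
Through an area πr² the displacement current is I_d·(πr²/πR²) = I_d (r/R)² = 1.03×10^-4 A.

1.03×10^-4 A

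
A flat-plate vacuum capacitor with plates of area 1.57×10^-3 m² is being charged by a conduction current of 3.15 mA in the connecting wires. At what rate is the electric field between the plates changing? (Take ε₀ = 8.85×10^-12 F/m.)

2.27×10^11 V/(m·s)

The displacement current between the plates equals the conduction current, I_d = 3.15 mA.
Then dE/dt = I_d/(ε₀A) = 2.27×10^11 V/(m·s).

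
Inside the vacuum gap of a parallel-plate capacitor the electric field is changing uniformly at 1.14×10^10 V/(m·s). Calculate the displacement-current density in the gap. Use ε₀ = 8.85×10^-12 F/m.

0.101 A/m²

The displacement-current density is ε₀ ∂E/∂t = (8.85×10^-12)(1.14×10^10) = 0.101 A/m².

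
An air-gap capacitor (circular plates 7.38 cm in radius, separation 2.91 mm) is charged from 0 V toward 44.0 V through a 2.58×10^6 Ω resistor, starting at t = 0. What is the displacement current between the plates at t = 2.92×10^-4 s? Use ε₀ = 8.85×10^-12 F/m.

1.94×10^-6 A

With C = ε₀A/d = (8.85×10^-12)(0.01711)/(2.91×10^-3) = 5.204×10^-11 F, the time constant is τ = RC = 1.343×10^-4 s, so t/τ = 2.174 and e^(−t/τ) = 0.1137.
I_d = I_cond = (V₀/R) e^(−t/τ) = (1.705×10^-5)(0.1137) = 1.94×10^-6 A.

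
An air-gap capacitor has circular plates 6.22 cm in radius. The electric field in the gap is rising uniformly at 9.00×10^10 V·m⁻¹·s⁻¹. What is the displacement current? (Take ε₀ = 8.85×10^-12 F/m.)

I_d = ε₀ A (dE/dt) = (8.85×10^-12)(0.01215 m²)(9.00×10^10) = 9.68×10^-3 A.

9.68×10^-3 A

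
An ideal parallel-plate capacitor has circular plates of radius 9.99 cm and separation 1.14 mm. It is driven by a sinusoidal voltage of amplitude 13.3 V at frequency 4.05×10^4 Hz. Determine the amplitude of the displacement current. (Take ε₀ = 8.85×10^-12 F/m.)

(dE/dt)_max = V₀ω/d = 2.969×10^9 V/(m·s); ω = 2πf = 2.545×10^5 rad/s.
I_d,max = ε₀ A (dE/dt)_max = (8.85×10^-12)(0.03135)(2.969×10^9) = 8.24×10^-4 A.

8.24×10^-4 A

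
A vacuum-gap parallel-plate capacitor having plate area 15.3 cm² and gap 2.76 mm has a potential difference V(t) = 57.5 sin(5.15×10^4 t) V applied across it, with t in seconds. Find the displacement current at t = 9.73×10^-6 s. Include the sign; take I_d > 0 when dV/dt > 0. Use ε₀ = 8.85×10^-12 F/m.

C = ε₀A/d = (8.85×10^-12)(1.53×10^-3)/(2.76×10^-3) = 4.906×10^-12 F. dV/dt = V₀ω·cos(ωt); at ωt = 0.501095 rad this factor is 0.8771.
I_d = C dV/dt = (4.906×10^-12)(57.5)(5.15×10^4)(0.8771) = 1.27×10^-5 A.

1.27×10^-5 A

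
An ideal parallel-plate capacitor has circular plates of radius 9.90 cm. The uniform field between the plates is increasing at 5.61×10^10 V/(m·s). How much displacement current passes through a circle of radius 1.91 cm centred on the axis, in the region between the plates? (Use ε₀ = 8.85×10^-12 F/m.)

5.69×10^-4 A

Through the whole plate area (πR² = 0.03079 m²), I_d = ε₀ πR² dE/dt = 0.01529 A.
Since J_d is uniform, the enclosed fraction is (r/R)² = 0.03722, giving I_d,enc = 5.69×10^-4 A.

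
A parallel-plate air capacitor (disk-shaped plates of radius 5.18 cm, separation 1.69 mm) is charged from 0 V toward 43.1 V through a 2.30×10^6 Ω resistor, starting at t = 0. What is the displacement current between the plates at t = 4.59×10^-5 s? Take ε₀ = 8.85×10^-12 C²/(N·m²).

With C = ε₀A/d = (8.85×10^-12)(8.430×10^-3)/(1.69×10^-3) = 4.415×10^-11 F, the time constant is τ = RC = 1.015×10^-4 s, so t/τ = 0.4522 and e^(−t/τ) = 0.6362.
I_d = I_cond = (V₀/R) e^(−t/τ) = (1.874×10^-5)(0.6362) = 1.19×10^-5 A.

1.19×10^-5 A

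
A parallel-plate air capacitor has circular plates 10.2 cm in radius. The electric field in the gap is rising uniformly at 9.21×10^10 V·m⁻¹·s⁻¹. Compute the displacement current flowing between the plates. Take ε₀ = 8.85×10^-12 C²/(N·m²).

The displacement current is ε₀ times dΦ_E/dt = ε₀ A dE/dt = (8.85×10^-12)(0.03269)(9.21×10^10) = 0.0266 A.

0.0266 A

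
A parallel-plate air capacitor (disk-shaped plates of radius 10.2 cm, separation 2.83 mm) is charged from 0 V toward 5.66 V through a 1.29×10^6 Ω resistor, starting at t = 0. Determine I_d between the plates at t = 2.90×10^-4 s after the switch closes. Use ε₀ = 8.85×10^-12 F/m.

C = ε₀A/d = (8.85×10^-12)(0.03269)/(2.83×10^-3) = 1.022×10^-10 F and τ = RC = 1.318×10^-4 s. I_d in the gap equals the RC charging current.
I_d(t) = (V₀/R) e^(−t/τ) = 4.388×10^-6 · e^(−2.200) = 4.86×10^-7 A.

4.86×10^-7 A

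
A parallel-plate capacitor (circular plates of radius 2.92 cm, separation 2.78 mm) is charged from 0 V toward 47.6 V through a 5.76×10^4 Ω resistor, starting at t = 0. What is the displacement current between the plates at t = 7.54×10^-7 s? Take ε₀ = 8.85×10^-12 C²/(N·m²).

With C = ε₀A/d = (8.85×10^-12)(2.679×10^-3)/(2.78×10^-3) = 8.528×10^-12 F, the time constant is τ = RC = 4.912×10^-7 s, so t/τ = 1.535 and e^(−t/τ) = 0.2155.
I_d = I_cond = (V₀/R) e^(−t/τ) = (8.264×10^-4)(0.2155) = 1.78×10^-4 A.

1.78×10^-4 A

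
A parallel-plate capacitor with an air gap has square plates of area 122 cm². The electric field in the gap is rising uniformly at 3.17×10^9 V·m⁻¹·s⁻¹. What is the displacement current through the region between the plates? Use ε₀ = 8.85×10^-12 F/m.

I_d = ε₀ A (dE/dt) = (8.85×10^-12)(0.0122 m²)(3.17×10^9) = 3.42×10^-4 A.

3.42×10^-4 A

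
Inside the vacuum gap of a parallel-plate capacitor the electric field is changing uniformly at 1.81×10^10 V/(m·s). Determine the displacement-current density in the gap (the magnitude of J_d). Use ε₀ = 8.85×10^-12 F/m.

0.160 A/m²

J_d = ε₀ ∂E/∂t, so J_d = 0.160 A/m².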